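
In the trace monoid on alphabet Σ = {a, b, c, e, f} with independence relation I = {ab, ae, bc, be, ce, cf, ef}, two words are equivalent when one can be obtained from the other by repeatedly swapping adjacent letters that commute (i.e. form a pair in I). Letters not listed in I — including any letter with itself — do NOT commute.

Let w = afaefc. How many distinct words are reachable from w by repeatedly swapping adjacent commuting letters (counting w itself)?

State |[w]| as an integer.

#0=a has no predecessor
#1=f depends on [0:a]
#2=a depends on [1:f]
#3=e has no predecessor
#4=f depends on [2:a]
#5=c depends on [2:a]
sources: [0:a, 3:e]
N(rest) = Σ N(rest − s) over sources s of rest; N(one piece) = 1:
  size 1 → [3]=1  [4]=1  [5]=1
  size 2 → [3,4]=2  [3,5]=2  [4,5]=2
  size 3 → [2,4,5]=2  [3,4,5]=6
  size 4 → [1,2,4,5]=2  [2,3,4,5]=8
  first=0(a) contributes 10
  first=3(e) contributes 2
|[w]| = 12

12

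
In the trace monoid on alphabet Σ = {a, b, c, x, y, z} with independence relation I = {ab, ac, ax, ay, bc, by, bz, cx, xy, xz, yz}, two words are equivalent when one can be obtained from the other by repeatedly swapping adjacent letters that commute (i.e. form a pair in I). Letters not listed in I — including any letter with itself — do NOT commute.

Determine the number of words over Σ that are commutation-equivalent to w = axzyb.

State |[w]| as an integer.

drop 0:a onto floor
drop 1:x onto floor
drop 2:z onto {0:a}
drop 3:y onto floor
drop 4:b onto {1:x}
ground layer = {0:a, 1:x, 3:y}
drop-orders for the pieces not yet dropped (sum over which currently-grounded one goes next):
  1 to go: {2} 1  {3} 1  {4} 1
  2 to go: {0,2} 1  {1,4} 1  {2,3} 2  {2,4} 2  {3,4} 2
  3 to go: {0,2,3} 3  {0,2,4} 3  {1,2,4} 3  {1,3,4} 3  {2,3,4} 6
  if 0:a drops first: 12 orders
  if 1:x drops first: 12 orders
  if 3:y drops first: 6 orders
heap linearizations: 30

30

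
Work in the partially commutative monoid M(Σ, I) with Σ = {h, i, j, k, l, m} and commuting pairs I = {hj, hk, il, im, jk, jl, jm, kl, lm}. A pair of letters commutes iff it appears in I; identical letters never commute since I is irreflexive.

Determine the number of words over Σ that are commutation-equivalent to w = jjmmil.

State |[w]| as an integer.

60

#0=j has no predecessor
#1=j depends on [0:j]
#2=m has no predecessor
#3=m depends on [2:m]
#4=i depends on [1:j]
#5=l has no predecessor
sources: [0:j, 2:m, 5:l]
N(rest) = Σ N(rest − s) over sources s of rest; N(one piece) = 1:
  size 1 → [3]=1  [4]=1  [5]=1
  size 2 → [1,4]=1  [2,3]=1  [3,4]=2  [3,5]=2  [4,5]=2
  size 3 → [0,1,4]=1  [1,3,4]=3  [1,4,5]=3  [2,3,4]=3  [2,3,5]=3  [3,4,5]=6
  size 4 → [0,1,3,4]=4  [0,1,4,5]=4  [1,2,3,4]=6  [1,3,4,5]=12  [2,3,4,5]=12
  first=0(j) contributes 30
  first=2(m) contributes 20
  first=5(l) contributes 10
|[w]| = 60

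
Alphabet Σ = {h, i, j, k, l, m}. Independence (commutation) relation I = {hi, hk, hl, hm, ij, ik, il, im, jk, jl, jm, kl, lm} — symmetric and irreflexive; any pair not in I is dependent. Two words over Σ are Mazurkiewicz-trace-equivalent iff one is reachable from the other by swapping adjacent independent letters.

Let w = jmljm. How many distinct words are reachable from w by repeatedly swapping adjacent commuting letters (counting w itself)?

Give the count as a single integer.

30

0(j) covers ∅
1(m) covers ∅
2(l) covers ∅
3(j) covers 0:j
4(m) covers 1:m
floor of heap: 0:j, 1:m, 2:l
completions by unplaced set U, small U first (add the entries for U minus each lowest piece of U):
  |U|=1: {2}:1  {3}:1  {4}:1
  |U|=2: {0,3}:1  {1,4}:1  {2,3}:2  {2,4}:2  {3,4}:2
  |U|=3: {0,2,3}:3  {0,3,4}:3  {1,2,4}:3  {1,3,4}:3  {2,3,4}:6
  start at 0(j): 12
  start at 1(m): 12
  start at 2(l): 6
sum over floor = 30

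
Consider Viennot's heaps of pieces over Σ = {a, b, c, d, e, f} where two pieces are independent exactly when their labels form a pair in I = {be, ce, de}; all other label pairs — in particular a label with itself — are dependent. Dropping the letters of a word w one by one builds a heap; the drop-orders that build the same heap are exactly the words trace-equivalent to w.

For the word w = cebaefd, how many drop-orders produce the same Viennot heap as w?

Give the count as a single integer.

3

piece 0:c — minimal
piece 1:e — minimal
piece 2:b rests on {0:c}
piece 3:a rests on {1:e, 2:b}
piece 4:e rests on {3:a}
piece 5:f rests on {4:e}
piece 6:d rests on {5:f}
minimal pieces: {0:c, 1:e}
ways to finish when only these pieces remain (= sum over removing one remaining piece with nothing left below it):
  1 left: {6}→1
  2 left: {5,6}→1
  3 left: {4,5,6}→1
  4 left: {3,4,5,6}→1
  5 left: {1,3,4,5,6}→1  {2,3,4,5,6}→1
  placing 0:c first → 2 extensions
  placing 1:e first → 1 extensions
total linear extensions = 3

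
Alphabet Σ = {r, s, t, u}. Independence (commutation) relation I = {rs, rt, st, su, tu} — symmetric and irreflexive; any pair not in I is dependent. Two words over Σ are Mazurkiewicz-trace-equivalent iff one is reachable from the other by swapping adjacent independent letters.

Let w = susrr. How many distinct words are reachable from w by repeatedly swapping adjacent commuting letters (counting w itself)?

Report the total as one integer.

piece 0:s — minimal
piece 1:u — minimal
piece 2:s rests on {0:s}
piece 3:r rests on {1:u}
piece 4:r rests on {3:r}
minimal pieces: {0:s, 1:u}
ways to finish when only these pieces remain (= sum over removing one remaining piece with nothing left below it):
  1 left: {2}→1  {4}→1
  2 left: {0,2}→1  {2,4}→2  {3,4}→1
  3 left: {0,2,4}→3  {1,3,4}→1  {2,3,4}→3
  placing 0:s first → 4 extensions
  placing 1:u first → 6 extensions
total linear extensions = 10

10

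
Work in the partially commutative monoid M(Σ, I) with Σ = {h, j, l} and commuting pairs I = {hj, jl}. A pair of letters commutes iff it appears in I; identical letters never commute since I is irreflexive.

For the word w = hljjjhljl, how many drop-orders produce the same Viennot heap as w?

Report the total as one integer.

126

0(h) covers ∅
1(l) covers 0:h
2(j) covers ∅
3(j) covers 2:j
4(j) covers 3:j
5(h) covers 1:l
6(l) covers 5:h
7(j) covers 4:j
8(l) covers 6:l
floor of heap: 0:h, 2:j
completions by unplaced set U, small U first (add the entries for U minus each lowest piece of U):
  |U|=1: {7}:1  {8}:1
  |U|=2: {4,7}:1  {6,8}:1  {7,8}:2
  |U|=3: {3,4,7}:1  {4,7,8}:3  {5,6,8}:1  {6,7,8}:3
  |U|=4: {1,5,6,8}:1  {2,3,4,7}:1  {3,4,7,8}:4  {4,6,7,8}:6  {5,6,7,8}:4
  |U|=5: {0,1,5,6,8}:1  {1,5,6,7,8}:5  {2,3,4,7,8}:5  {3,4,6,7,8}:10  {4,5,6,7,8}:10
  |U|=6: {0,1,5,6,7,8}:6  {1,4,5,6,7,8}:15  {2,3,4,6,7,8}:15  {3,4,5,6,7,8}:20
  |U|=7: {0,1,4,5,6,7,8}:21  {1,3,4,5,6,7,8}:35  {2,3,4,5,6,7,8}:35
  start at 0(h): 70
  start at 2(j): 56
sum over floor = 126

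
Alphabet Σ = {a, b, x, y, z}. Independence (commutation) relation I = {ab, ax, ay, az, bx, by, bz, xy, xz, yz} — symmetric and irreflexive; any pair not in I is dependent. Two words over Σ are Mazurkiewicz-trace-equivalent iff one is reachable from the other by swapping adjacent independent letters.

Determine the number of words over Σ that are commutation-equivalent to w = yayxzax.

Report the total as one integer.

630

#0=y has no predecessor
#1=a has no predecessor
#2=y depends on [0:y]
#3=x has no predecessor
#4=z has no predecessor
#5=a depends on [1:a]
#6=x depends on [3:x]
sources: [0:y, 1:a, 3:x, 4:z]
N(rest) = Σ N(rest − s) over sources s of rest; N(one piece) = 1:
  size 1 → [2]=1  [4]=1  [5]=1  [6]=1
  size 2 → [0,2]=1  [1,5]=1  [2,4]=2  [2,5]=2  [2,6]=2  [3,6]=1  [4,5]=2  [4,6]=2  [5,6]=2
  size 3 → [0,2,4]=3  [0,2,5]=3  [0,2,6]=3  [1,2,5]=3  [1,4,5]=3  [1,5,6]=3  [2,3,6]=3  [2,4,5]=6  [2,4,6]=6  [2,5,6]=6  [3,4,6]=3  [3,5,6]=3  [4,5,6]=6
  size 4 → [0,1,2,5]=6  [0,2,3,6]=6  [0,2,4,5]=12  [0,2,4,6]=12  [0,2,5,6]=12  [1,2,4,5]=12  [1,2,5,6]=12  [1,3,5,6]=6  [1,4,5,6]=12  [2,3,4,6]=12  [2,3,5,6]=12  [2,4,5,6]=24  [3,4,5,6]=12
  size 5 → [0,1,2,4,5]=30  [0,1,2,5,6]=30  [0,2,3,4,6]=30  [0,2,3,5,6]=30  [0,2,4,5,6]=60  [1,2,3,5,6]=30  [1,2,4,5,6]=60  [1,3,4,5,6]=30  [2,3,4,5,6]=60
  first=0(y) contributes 180
  first=1(a) contributes 180
  first=3(x) contributes 180
  first=4(z) contributes 90
|[w]| = 630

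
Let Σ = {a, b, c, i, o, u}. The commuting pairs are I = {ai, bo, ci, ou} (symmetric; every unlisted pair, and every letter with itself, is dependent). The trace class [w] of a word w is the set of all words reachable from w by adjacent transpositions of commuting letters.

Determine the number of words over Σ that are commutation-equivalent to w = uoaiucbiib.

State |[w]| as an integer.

4

drop 0:u onto floor
drop 1:o onto floor
drop 2:a onto {0:u, 1:o}
drop 3:i onto {0:u, 1:o}
drop 4:u onto {2:a, 3:i}
drop 5:c onto {4:u}
drop 6:b onto {5:c}
drop 7:i onto {6:b}
drop 8:i onto {7:i}
drop 9:b onto {8:i}
ground layer = {0:u, 1:o}
drop-orders for the pieces not yet dropped (sum over which currently-grounded one goes next):
  1 to go: {9} 1
  2 to go: {8,9} 1
  3 to go: {7,8,9} 1
  4 to go: {6,7,8,9} 1
  5 to go: {5,6,7,8,9} 1
  6 to go: {4,5,6,7,8,9} 1
  7 to go: {2,4,5,6,7,8,9} 1  {3,4,5,6,7,8,9} 1
  8 to go: {2,3,4,5,6,7,8,9} 2
  if 0:u drops first: 2 orders
  if 1:o drops first: 2 orders
heap linearizations: 4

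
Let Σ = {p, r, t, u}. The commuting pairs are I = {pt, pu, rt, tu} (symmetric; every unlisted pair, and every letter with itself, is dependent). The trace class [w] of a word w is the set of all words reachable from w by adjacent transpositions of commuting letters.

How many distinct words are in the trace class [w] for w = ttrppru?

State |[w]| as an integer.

drop 0:t onto floor
drop 1:t onto {0:t}
drop 2:r onto floor
drop 3:p onto {2:r}
drop 4:p onto {3:p}
drop 5:r onto {4:p}
drop 6:u onto {5:r}
ground layer = {0:t, 2:r}
drop-orders for the pieces not yet dropped (sum over which currently-grounded one goes next):
  1 to go: {1} 1  {6} 1
  2 to go: {0,1} 1  {1,6} 2  {5,6} 1
  3 to go: {0,1,6} 3  {1,5,6} 3  {4,5,6} 1
  4 to go: {0,1,5,6} 6  {1,4,5,6} 4  {3,4,5,6} 1
  5 to go: {0,1,4,5,6} 10  {1,3,4,5,6} 5  {2,3,4,5,6} 1
  if 0:t drops first: 6 orders
  if 2:r drops first: 15 orders
heap linearizations: 21

21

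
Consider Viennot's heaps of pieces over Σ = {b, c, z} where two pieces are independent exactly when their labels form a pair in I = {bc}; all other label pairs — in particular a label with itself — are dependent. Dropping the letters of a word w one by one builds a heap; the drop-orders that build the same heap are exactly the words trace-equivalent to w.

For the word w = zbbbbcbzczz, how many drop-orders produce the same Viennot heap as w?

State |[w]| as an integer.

6

drop 0:z onto floor
drop 1:b onto {0:z}
drop 2:b onto {1:b}
drop 3:b onto {2:b}
drop 4:b onto {3:b}
drop 5:c onto {0:z}
drop 6:b onto {4:b}
drop 7:z onto {5:c, 6:b}
drop 8:c onto {7:z}
drop 9:z onto {8:c}
drop 10:z onto {9:z}
ground layer = {0:z}
drop-orders for the pieces not yet dropped (sum over which currently-grounded one goes next):
  1 to go: {10} 1
  2 to go: {9,10} 1
  3 to go: {8,9,10} 1
  4 to go: {7,8,9,10} 1
  5 to go: {5,7,8,9,10} 1  {6,7,8,9,10} 1
  6 to go: {4,6,7,8,9,10} 1  {5,6,7,8,9,10} 2
  7 to go: {3,4,6,7,8,9,10} 1  {4,5,6,7,8,9,10} 3
  8 to go: {2,3,4,6,7,8,9,10} 1  {3,4,5,6,7,8,9,10} 4
  9 to go: {1,2,3,4,6,7,8,9,10} 1  {2,3,4,5,6,7,8,9,10} 5
  if 0:z drops first: 6 orders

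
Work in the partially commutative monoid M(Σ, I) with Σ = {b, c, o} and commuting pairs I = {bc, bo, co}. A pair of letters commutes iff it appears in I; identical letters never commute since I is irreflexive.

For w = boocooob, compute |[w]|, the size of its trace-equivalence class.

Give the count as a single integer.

piece 0:b — minimal
piece 1:o — minimal
piece 2:o rests on {1:o}
piece 3:c — minimal
piece 4:o rests on {2:o}
piece 5:o rests on {4:o}
piece 6:o rests on {5:o}
piece 7:b rests on {0:b}
minimal pieces: {0:b, 1:o, 3:c}
ways to finish when only these pieces remain (= sum over removing one remaining piece with nothing left below it):
  1 left: {3}→1  {6}→1  {7}→1
  2 left: {0,7}→1  {3,6}→2  {3,7}→2  {5,6}→1  {6,7}→2
  3 left: {0,3,7}→3  {0,6,7}→3  {3,5,6}→3  {3,6,7}→6  {4,5,6}→1  {5,6,7}→3
  4 left: {0,3,6,7}→12  {0,5,6,7}→6  {2,4,5,6}→1  {3,4,5,6}→4  {3,5,6,7}→12  {4,5,6,7}→4
  5 left: {0,3,5,6,7}→30  {0,4,5,6,7}→10  {1,2,4,5,6}→1  {2,3,4,5,6}→5  {2,4,5,6,7}→5  {3,4,5,6,7}→20
  6 left: {0,2,4,5,6,7}→15  {0,3,4,5,6,7}→60  {1,2,3,4,5,6}→6  {1,2,4,5,6,7}→6  {2,3,4,5,6,7}→30
  placing 0:b first → 42 extensions
  placing 1:o first → 105 extensions
  placing 3:c first → 21 extensions
total linear extensions = 168

168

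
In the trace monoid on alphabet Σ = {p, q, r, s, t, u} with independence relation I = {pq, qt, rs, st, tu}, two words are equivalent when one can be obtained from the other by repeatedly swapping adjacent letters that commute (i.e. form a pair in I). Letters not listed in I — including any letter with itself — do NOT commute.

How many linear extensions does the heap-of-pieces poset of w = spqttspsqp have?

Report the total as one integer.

drop 0:s onto floor
drop 1:p onto {0:s}
drop 2:q onto {0:s}
drop 3:t onto {1:p}
drop 4:t onto {3:t}
drop 5:s onto {1:p, 2:q}
drop 6:p onto {4:t, 5:s}
drop 7:s onto {6:p}
drop 8:q onto {7:s}
drop 9:p onto {7:s}
ground layer = {0:s}
drop-orders for the pieces not yet dropped (sum over which currently-grounded one goes next):
  1 to go: {8} 1  {9} 1
  2 to go: {8,9} 2
  3 to go: {7,8,9} 2
  4 to go: {6,7,8,9} 2
  5 to go: {4,6,7,8,9} 2  {5,6,7,8,9} 2
  6 to go: {2,5,6,7,8,9} 2  {3,4,6,7,8,9} 2  {4,5,6,7,8,9} 4
  7 to go: {2,4,5,6,7,8,9} 6  {3,4,5,6,7,8,9} 6
  8 to go: {1,3,4,5,6,7,8,9} 6  {2,3,4,5,6,7,8,9} 12
  if 0:s drops first: 18 orders

18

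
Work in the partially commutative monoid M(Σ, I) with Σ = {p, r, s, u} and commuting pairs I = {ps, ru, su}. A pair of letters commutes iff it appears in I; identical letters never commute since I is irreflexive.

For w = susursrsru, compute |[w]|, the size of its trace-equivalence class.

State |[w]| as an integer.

piece 0:s — minimal
piece 1:u — minimal
piece 2:s rests on {0:s}
piece 3:u rests on {1:u}
piece 4:r rests on {2:s}
piece 5:s rests on {4:r}
piece 6:r rests on {5:s}
piece 7:s rests on {6:r}
piece 8:r rests on {7:s}
piece 9:u rests on {3:u}
minimal pieces: {0:s, 1:u}
ways to finish when only these pieces remain (= sum over removing one remaining piece with nothing left below it):
  1 left: {8}→1  {9}→1
  2 left: {3,9}→1  {7,8}→1  {8,9}→2
  3 left: {1,3,9}→1  {3,8,9}→3  {6,7,8}→1  {7,8,9}→3
  4 left: {1,3,8,9}→4  {3,7,8,9}→6  {5,6,7,8}→1  {6,7,8,9}→4
  5 left: {1,3,7,8,9}→10  {3,6,7,8,9}→10  {4,5,6,7,8}→1  {5,6,7,8,9}→5
  6 left: {1,3,6,7,8,9}→20  {2,4,5,6,7,8}→1  {3,5,6,7,8,9}→15  {4,5,6,7,8,9}→6
  7 left: {0,2,4,5,6,7,8}→1  {1,3,5,6,7,8,9}→35  {2,4,5,6,7,8,9}→7  {3,4,5,6,7,8,9}→21
  8 left: {0,2,4,5,6,7,8,9}→8  {1,3,4,5,6,7,8,9}→56  {2,3,4,5,6,7,8,9}→28
  placing 0:s first → 84 extensions
  placing 1:u first → 36 extensions
total linear extensions = 120

120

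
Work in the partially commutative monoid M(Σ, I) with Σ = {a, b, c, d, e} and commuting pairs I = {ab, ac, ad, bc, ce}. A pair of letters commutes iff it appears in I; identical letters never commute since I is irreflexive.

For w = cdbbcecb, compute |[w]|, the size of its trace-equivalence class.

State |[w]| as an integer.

drop 0:c onto floor
drop 1:d onto {0:c}
drop 2:b onto {1:d}
drop 3:b onto {2:b}
drop 4:c onto {1:d}
drop 5:e onto {3:b}
drop 6:c onto {4:c}
drop 7:b onto {5:e}
ground layer = {0:c}
drop-orders for the pieces not yet dropped (sum over which currently-grounded one goes next):
  1 to go: {6} 1  {7} 1
  2 to go: {4,6} 1  {5,7} 1  {6,7} 2
  3 to go: {3,5,7} 1  {4,6,7} 3  {5,6,7} 3
  4 to go: {2,3,5,7} 1  {3,5,6,7} 4  {4,5,6,7} 6
  5 to go: {2,3,5,6,7} 5  {3,4,5,6,7} 10
  6 to go: {2,3,4,5,6,7} 15
  if 0:c drops first: 15 orders

15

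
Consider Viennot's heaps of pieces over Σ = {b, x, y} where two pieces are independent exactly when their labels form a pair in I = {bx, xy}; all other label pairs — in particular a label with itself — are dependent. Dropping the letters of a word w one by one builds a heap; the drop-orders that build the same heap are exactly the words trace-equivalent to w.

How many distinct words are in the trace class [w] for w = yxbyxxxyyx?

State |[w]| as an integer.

252

piece 0:y — minimal
piece 1:x — minimal
piece 2:b rests on {0:y}
piece 3:y rests on {2:b}
piece 4:x rests on {1:x}
piece 5:x rests on {4:x}
piece 6:x rests on {5:x}
piece 7:y rests on {3:y}
piece 8:y rests on {7:y}
piece 9:x rests on {6:x}
minimal pieces: {0:y, 1:x}
ways to finish when only these pieces remain (= sum over removing one remaining piece with nothing left below it):
  1 left: {8}→1  {9}→1
  2 left: {6,9}→1  {7,8}→1  {8,9}→2
  3 left: {3,7,8}→1  {5,6,9}→1  {6,8,9}→3  {7,8,9}→3
  4 left: {2,3,7,8}→1  {3,7,8,9}→4  {4,5,6,9}→1  {5,6,8,9}→4  {6,7,8,9}→6
  5 left: {0,2,3,7,8}→1  {1,4,5,6,9}→1  {2,3,7,8,9}→5  {3,6,7,8,9}→10  {4,5,6,8,9}→5  {5,6,7,8,9}→10
  6 left: {0,2,3,7,8,9}→6  {1,4,5,6,8,9}→6  {2,3,6,7,8,9}→15  {3,5,6,7,8,9}→20  {4,5,6,7,8,9}→15
  7 left: {0,2,3,6,7,8,9}→21  {1,4,5,6,7,8,9}→21  {2,3,5,6,7,8,9}→35  {3,4,5,6,7,8,9}→35
  8 left: {0,2,3,5,6,7,8,9}→56  {1,3,4,5,6,7,8,9}→56  {2,3,4,5,6,7,8,9}→70
  placing 0:y first → 126 extensions
  placing 1:x first → 126 extensions
total linear extensions = 252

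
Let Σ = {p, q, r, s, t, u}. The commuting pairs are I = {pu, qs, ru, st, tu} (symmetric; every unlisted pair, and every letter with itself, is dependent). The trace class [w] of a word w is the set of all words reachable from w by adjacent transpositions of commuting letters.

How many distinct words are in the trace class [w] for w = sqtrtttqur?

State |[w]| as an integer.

6

0(s) covers ∅
1(q) covers ∅
2(t) covers 1:q
3(r) covers 0:s, 2:t
4(t) covers 3:r
5(t) covers 4:t
6(t) covers 5:t
7(q) covers 6:t
8(u) covers 7:q
9(r) covers 7:q
floor of heap: 0:s, 1:q
completions by unplaced set U, small U first (add the entries for U minus each lowest piece of U):
  |U|=1: {8}:1  {9}:1
  |U|=2: {8,9}:2
  |U|=3: {7,8,9}:2
  |U|=4: {6,7,8,9}:2
  |U|=5: {5,6,7,8,9}:2
  |U|=6: {4,5,6,7,8,9}:2
  |U|=7: {3,4,5,6,7,8,9}:2
  |U|=8: {0,3,4,5,6,7,8,9}:2  {2,3,4,5,6,7,8,9}:2
  start at 0(s): 2
  start at 1(q): 4
sum over floor = 6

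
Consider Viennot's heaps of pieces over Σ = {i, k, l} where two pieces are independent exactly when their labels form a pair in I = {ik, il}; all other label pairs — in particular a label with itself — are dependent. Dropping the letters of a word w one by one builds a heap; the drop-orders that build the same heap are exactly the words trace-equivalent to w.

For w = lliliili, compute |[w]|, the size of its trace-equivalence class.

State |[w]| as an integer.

0(l) covers ∅
1(l) covers 0:l
2(i) covers ∅
3(l) covers 1:l
4(i) covers 2:i
5(i) covers 4:i
6(l) covers 3:l
7(i) covers 5:i
floor of heap: 0:l, 2:i
completions by unplaced set U, small U first (add the entries for U minus each lowest piece of U):
  |U|=1: {6}:1  {7}:1
  |U|=2: {3,6}:1  {5,7}:1  {6,7}:2
  |U|=3: {1,3,6}:1  {3,6,7}:3  {4,5,7}:1  {5,6,7}:3
  |U|=4: {0,1,3,6}:1  {1,3,6,7}:4  {2,4,5,7}:1  {3,5,6,7}:6  {4,5,6,7}:4
  |U|=5: {0,1,3,6,7}:5  {1,3,5,6,7}:10  {2,4,5,6,7}:5  {3,4,5,6,7}:10
  |U|=6: {0,1,3,5,6,7}:15  {1,3,4,5,6,7}:20  {2,3,4,5,6,7}:15
  start at 0(l): 35
  start at 2(i): 35
sum over floor = 70

70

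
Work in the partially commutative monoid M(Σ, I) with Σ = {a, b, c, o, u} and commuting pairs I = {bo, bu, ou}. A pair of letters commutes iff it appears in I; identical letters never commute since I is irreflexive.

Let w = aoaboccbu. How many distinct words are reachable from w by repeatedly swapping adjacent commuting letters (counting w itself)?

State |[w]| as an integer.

4

piece 0:a — minimal
piece 1:o rests on {0:a}
piece 2:a rests on {1:o}
piece 3:b rests on {2:a}
piece 4:o rests on {2:a}
piece 5:c rests on {3:b, 4:o}
piece 6:c rests on {5:c}
piece 7:b rests on {6:c}
piece 8:u rests on {6:c}
minimal pieces: {0:a}
ways to finish when only these pieces remain (= sum over removing one remaining piece with nothing left below it):
  1 left: {7}→1  {8}→1
  2 left: {7,8}→2
  3 left: {6,7,8}→2
  4 left: {5,6,7,8}→2
  5 left: {3,5,6,7,8}→2  {4,5,6,7,8}→2
  6 left: {3,4,5,6,7,8}→4
  7 left: {2,3,4,5,6,7,8}→4
  placing 0:a first → 4 extensions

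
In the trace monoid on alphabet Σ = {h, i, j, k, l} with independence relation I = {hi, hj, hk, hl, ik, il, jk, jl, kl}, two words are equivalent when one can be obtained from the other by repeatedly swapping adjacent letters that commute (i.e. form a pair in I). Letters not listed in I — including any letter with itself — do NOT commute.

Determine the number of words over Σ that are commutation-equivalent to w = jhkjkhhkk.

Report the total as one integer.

1260

piece 0:j — minimal
piece 1:h — minimal
piece 2:k — minimal
piece 3:j rests on {0:j}
piece 4:k rests on {2:k}
piece 5:h rests on {1:h}
piece 6:h rests on {5:h}
piece 7:k rests on {4:k}
piece 8:k rests on {7:k}
minimal pieces: {0:j, 1:h, 2:k}
ways to finish when only these pieces remain (= sum over removing one remaining piece with nothing left below it):
  1 left: {3}→1  {6}→1  {8}→1
  2 left: {0,3}→1  {3,6}→2  {3,8}→2  {5,6}→1  {6,8}→2  {7,8}→1
  3 left: {0,3,6}→3  {0,3,8}→3  {1,5,6}→1  {3,5,6}→3  {3,6,8}→6  {3,7,8}→3  {4,7,8}→1  {5,6,8}→3  {6,7,8}→3
  4 left: {0,3,5,6}→6  {0,3,6,8}→12  {0,3,7,8}→6  {1,3,5,6}→4  {1,5,6,8}→4  {2,4,7,8}→1  {3,4,7,8}→4  {3,5,6,8}→12  {3,6,7,8}→12  {4,6,7,8}→4  {5,6,7,8}→6
  5 left: {0,1,3,5,6}→10  {0,3,4,7,8}→10  {0,3,5,6,8}→30  {0,3,6,7,8}→30  {1,3,5,6,8}→20  {1,5,6,7,8}→10  {2,3,4,7,8}→5  {2,4,6,7,8}→5  {3,4,6,7,8}→20  {3,5,6,7,8}→30  {4,5,6,7,8}→10
  6 left: {0,1,3,5,6,8}→60  {0,2,3,4,7,8}→15  {0,3,4,6,7,8}→60  {0,3,5,6,7,8}→90  {1,3,5,6,7,8}→60  {1,4,5,6,7,8}→20  {2,3,4,6,7,8}→30  {2,4,5,6,7,8}→15  {3,4,5,6,7,8}→60
  7 left: {0,1,3,5,6,7,8}→210  {0,2,3,4,6,7,8}→105  {0,3,4,5,6,7,8}→210  {1,2,4,5,6,7,8}→35  {1,3,4,5,6,7,8}→140  {2,3,4,5,6,7,8}→105
  placing 0:j first → 280 extensions
  placing 1:h first → 420 extensions
  placing 2:k first → 560 extensions
total linear extensions = 1260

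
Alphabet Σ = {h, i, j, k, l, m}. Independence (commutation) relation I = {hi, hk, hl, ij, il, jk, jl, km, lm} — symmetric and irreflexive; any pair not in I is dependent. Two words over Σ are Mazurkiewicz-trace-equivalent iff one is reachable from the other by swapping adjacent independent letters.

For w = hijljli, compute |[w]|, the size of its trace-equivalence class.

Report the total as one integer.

#0=h has no predecessor
#1=i has no predecessor
#2=j depends on [0:h]
#3=l has no predecessor
#4=j depends on [2:j]
#5=l depends on [3:l]
#6=i depends on [1:i]
sources: [0:h, 1:i, 3:l]
N(rest) = Σ N(rest − s) over sources s of rest; N(one piece) = 1:
  size 1 → [4]=1  [5]=1  [6]=1
  size 2 → [1,6]=1  [2,4]=1  [3,5]=1  [4,5]=2  [4,6]=2  [5,6]=2
  size 3 → [0,2,4]=1  [1,4,6]=3  [1,5,6]=3  [2,4,5]=3  [2,4,6]=3  [3,4,5]=3  [3,5,6]=3  [4,5,6]=6
  size 4 → [0,2,4,5]=4  [0,2,4,6]=4  [1,2,4,6]=6  [1,3,5,6]=6  [1,4,5,6]=12  [2,3,4,5]=6  [2,4,5,6]=12  [3,4,5,6]=12
  size 5 → [0,1,2,4,6]=10  [0,2,3,4,5]=10  [0,2,4,5,6]=20  [1,2,4,5,6]=30  [1,3,4,5,6]=30  [2,3,4,5,6]=30
  first=0(h) contributes 90
  first=1(i) contributes 60
  first=3(l) contributes 60
|[w]| = 210

210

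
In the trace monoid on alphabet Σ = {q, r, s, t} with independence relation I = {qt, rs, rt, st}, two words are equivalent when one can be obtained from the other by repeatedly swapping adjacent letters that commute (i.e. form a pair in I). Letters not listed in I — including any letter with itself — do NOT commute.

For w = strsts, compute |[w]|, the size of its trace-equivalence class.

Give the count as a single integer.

#0=s has no predecessor
#1=t has no predecessor
#2=r has no predecessor
#3=s depends on [0:s]
#4=t depends on [1:t]
#5=s depends on [3:s]
sources: [0:s, 1:t, 2:r]
N(rest) = Σ N(rest − s) over sources s of rest; N(one piece) = 1:
  size 1 → [2]=1  [4]=1  [5]=1
  size 2 → [1,4]=1  [2,4]=2  [2,5]=2  [3,5]=1  [4,5]=2
  size 3 → [0,3,5]=1  [1,2,4]=3  [1,4,5]=3  [2,3,5]=3  [2,4,5]=6  [3,4,5]=3
  size 4 → [0,2,3,5]=4  [0,3,4,5]=4  [1,2,4,5]=12  [1,3,4,5]=6  [2,3,4,5]=12
  first=0(s) contributes 30
  first=1(t) contributes 20
  first=2(r) contributes 10
|[w]| = 60

60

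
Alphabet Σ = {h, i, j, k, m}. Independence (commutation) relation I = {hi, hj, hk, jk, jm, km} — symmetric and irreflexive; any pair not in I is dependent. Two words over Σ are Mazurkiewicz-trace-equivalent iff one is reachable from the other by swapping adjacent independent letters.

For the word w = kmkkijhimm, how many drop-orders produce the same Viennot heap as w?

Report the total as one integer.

22

drop 0:k onto floor
drop 1:m onto floor
drop 2:k onto {0:k}
drop 3:k onto {2:k}
drop 4:i onto {1:m, 3:k}
drop 5:j onto {4:i}
drop 6:h onto {1:m}
drop 7:i onto {5:j}
drop 8:m onto {6:h, 7:i}
drop 9:m onto {8:m}
ground layer = {0:k, 1:m}
drop-orders for the pieces not yet dropped (sum over which currently-grounded one goes next):
  1 to go: {9} 1
  2 to go: {8,9} 1
  3 to go: {6,8,9} 1  {7,8,9} 1
  4 to go: {5,7,8,9} 1  {6,7,8,9} 2
  5 to go: {4,5,7,8,9} 1  {5,6,7,8,9} 3
  6 to go: {3,4,5,7,8,9} 1  {4,5,6,7,8,9} 4
  7 to go: {1,4,5,6,7,8,9} 4  {2,3,4,5,7,8,9} 1  {3,4,5,6,7,8,9} 5
  8 to go: {0,2,3,4,5,7,8,9} 1  {1,3,4,5,6,7,8,9} 9  {2,3,4,5,6,7,8,9} 6
  if 0:k drops first: 15 orders
  if 1:m drops first: 7 orders
heap linearizations: 22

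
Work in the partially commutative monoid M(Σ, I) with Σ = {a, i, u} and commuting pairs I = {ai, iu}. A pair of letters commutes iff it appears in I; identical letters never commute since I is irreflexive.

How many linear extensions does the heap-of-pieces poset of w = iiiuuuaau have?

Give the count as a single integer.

84

#0=i has no predecessor
#1=i depends on [0:i]
#2=i depends on [1:i]
#3=u has no predecessor
#4=u depends on [3:u]
#5=u depends on [4:u]
#6=a depends on [5:u]
#7=a depends on [6:a]
#8=u depends on [7:a]
sources: [0:i, 3:u]
N(rest) = Σ N(rest − s) over sources s of rest; N(one piece) = 1:
  size 1 → [2]=1  [8]=1
  size 2 → [1,2]=1  [2,8]=2  [7,8]=1
  size 3 → [0,1,2]=1  [1,2,8]=3  [2,7,8]=3  [6,7,8]=1
  size 4 → [0,1,2,8]=4  [1,2,7,8]=6  [2,6,7,8]=4  [5,6,7,8]=1
  size 5 → [0,1,2,7,8]=10  [1,2,6,7,8]=10  [2,5,6,7,8]=5  [4,5,6,7,8]=1
  size 6 → [0,1,2,6,7,8]=20  [1,2,5,6,7,8]=15  [2,4,5,6,7,8]=6  [3,4,5,6,7,8]=1
  size 7 → [0,1,2,5,6,7,8]=35  [1,2,4,5,6,7,8]=21  [2,3,4,5,6,7,8]=7
  first=0(i) contributes 28
  first=3(u) contributes 56
|[w]| = 84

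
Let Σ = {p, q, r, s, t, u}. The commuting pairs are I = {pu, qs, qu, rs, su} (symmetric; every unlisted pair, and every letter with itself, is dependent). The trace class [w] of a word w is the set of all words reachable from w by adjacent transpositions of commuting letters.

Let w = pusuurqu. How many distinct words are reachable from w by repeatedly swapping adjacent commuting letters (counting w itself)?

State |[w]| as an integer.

44

drop 0:p onto floor
drop 1:u onto floor
drop 2:s onto {0:p}
drop 3:u onto {1:u}
drop 4:u onto {3:u}
drop 5:r onto {0:p, 4:u}
drop 6:q onto {5:r}
drop 7:u onto {5:r}
ground layer = {0:p, 1:u}
drop-orders for the pieces not yet dropped (sum over which currently-grounded one goes next):
  1 to go: {2} 1  {6} 1  {7} 1
  2 to go: {2,6} 2  {2,7} 2  {6,7} 2
  3 to go: {2,6,7} 6  {5,6,7} 2
  4 to go: {2,5,6,7} 8  {4,5,6,7} 2
  5 to go: {0,2,5,6,7} 8  {2,4,5,6,7} 10  {3,4,5,6,7} 2
  6 to go: {0,2,4,5,6,7} 18  {1,3,4,5,6,7} 2  {2,3,4,5,6,7} 12
  if 0:p drops first: 14 orders
  if 1:u drops first: 30 orders
heap linearizations: 44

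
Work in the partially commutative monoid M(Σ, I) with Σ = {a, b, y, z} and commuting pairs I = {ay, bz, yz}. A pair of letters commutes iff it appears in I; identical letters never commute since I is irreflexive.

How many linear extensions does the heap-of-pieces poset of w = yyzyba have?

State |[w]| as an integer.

5

#0=y has no predecessor
#1=y depends on [0:y]
#2=z has no predecessor
#3=y depends on [1:y]
#4=b depends on [3:y]
#5=a depends on [2:z, 4:b]
sources: [0:y, 2:z]
N(rest) = Σ N(rest − s) over sources s of rest; N(one piece) = 1:
  size 1 → [5]=1
  size 2 → [2,5]=1  [4,5]=1
  size 3 → [2,4,5]=2  [3,4,5]=1
  size 4 → [1,3,4,5]=1  [2,3,4,5]=3
  first=0(y) contributes 4
  first=2(z) contributes 1
|[w]| = 5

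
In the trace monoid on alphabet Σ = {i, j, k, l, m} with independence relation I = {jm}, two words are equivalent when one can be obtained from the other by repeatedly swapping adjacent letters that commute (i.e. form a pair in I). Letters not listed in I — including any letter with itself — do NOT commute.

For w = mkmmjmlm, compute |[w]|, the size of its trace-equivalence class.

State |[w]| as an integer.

drop 0:m onto floor
drop 1:k onto {0:m}
drop 2:m onto {1:k}
drop 3:m onto {2:m}
drop 4:j onto {1:k}
drop 5:m onto {3:m}
drop 6:l onto {4:j, 5:m}
drop 7:m onto {6:l}
ground layer = {0:m}
drop-orders for the pieces not yet dropped (sum over which currently-grounded one goes next):
  1 to go: {7} 1
  2 to go: {6,7} 1
  3 to go: {4,6,7} 1  {5,6,7} 1
  4 to go: {3,5,6,7} 1  {4,5,6,7} 2
  5 to go: {2,3,5,6,7} 1  {3,4,5,6,7} 3
  6 to go: {2,3,4,5,6,7} 4
  if 0:m drops first: 4 orders

4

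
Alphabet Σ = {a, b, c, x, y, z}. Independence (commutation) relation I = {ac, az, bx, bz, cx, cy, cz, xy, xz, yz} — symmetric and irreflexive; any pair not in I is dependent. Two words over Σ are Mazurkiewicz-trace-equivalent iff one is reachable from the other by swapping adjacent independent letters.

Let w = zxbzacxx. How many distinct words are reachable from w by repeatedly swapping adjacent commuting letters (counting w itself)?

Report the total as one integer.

0(z) covers ∅
1(x) covers ∅
2(b) covers ∅
3(z) covers 0:z
4(a) covers 1:x, 2:b
5(c) covers 2:b
6(x) covers 4:a
7(x) covers 6:x
floor of heap: 0:z, 1:x, 2:b
completions by unplaced set U, small U first (add the entries for U minus each lowest piece of U):
  |U|=1: {3}:1  {5}:1  {7}:1
  |U|=2: {0,3}:1  {3,5}:2  {3,7}:2  {5,7}:2  {6,7}:1
  |U|=3: {0,3,5}:3  {0,3,7}:3  {3,5,7}:6  {3,6,7}:3  {4,6,7}:1  {5,6,7}:3
  |U|=4: {0,3,5,7}:12  {0,3,6,7}:6  {1,4,6,7}:1  {3,4,6,7}:4  {3,5,6,7}:12  {4,5,6,7}:4
  |U|=5: {0,3,4,6,7}:10  {0,3,5,6,7}:30  {1,3,4,6,7}:5  {1,4,5,6,7}:5  {2,4,5,6,7}:4  {3,4,5,6,7}:20
  |U|=6: {0,1,3,4,6,7}:15  {0,3,4,5,6,7}:60  {1,2,4,5,6,7}:9  {1,3,4,5,6,7}:30  {2,3,4,5,6,7}:24
  start at 0(z): 63
  start at 1(x): 84
  start at 2(b): 105
sum over floor = 252

252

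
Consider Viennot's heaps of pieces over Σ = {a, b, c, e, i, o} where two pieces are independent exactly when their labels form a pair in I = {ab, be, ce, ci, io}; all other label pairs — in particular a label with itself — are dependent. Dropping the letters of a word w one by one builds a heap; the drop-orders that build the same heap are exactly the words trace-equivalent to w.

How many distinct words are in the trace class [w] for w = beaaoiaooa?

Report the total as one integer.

8

piece 0:b — minimal
piece 1:e — minimal
piece 2:a rests on {1:e}
piece 3:a rests on {2:a}
piece 4:o rests on {0:b, 3:a}
piece 5:i rests on {0:b, 3:a}
piece 6:a rests on {4:o, 5:i}
piece 7:o rests on {6:a}
piece 8:o rests on {7:o}
piece 9:a rests on {8:o}
minimal pieces: {0:b, 1:e}
ways to finish when only these pieces remain (= sum over removing one remaining piece with nothing left below it):
  1 left: {9}→1
  2 left: {8,9}→1
  3 left: {7,8,9}→1
  4 left: {6,7,8,9}→1
  5 left: {4,6,7,8,9}→1  {5,6,7,8,9}→1
  6 left: {4,5,6,7,8,9}→2
  7 left: {0,4,5,6,7,8,9}→2  {3,4,5,6,7,8,9}→2
  8 left: {0,3,4,5,6,7,8,9}→4  {2,3,4,5,6,7,8,9}→2
  placing 0:b first → 2 extensions
  placing 1:e first → 6 extensions
total linear extensions = 8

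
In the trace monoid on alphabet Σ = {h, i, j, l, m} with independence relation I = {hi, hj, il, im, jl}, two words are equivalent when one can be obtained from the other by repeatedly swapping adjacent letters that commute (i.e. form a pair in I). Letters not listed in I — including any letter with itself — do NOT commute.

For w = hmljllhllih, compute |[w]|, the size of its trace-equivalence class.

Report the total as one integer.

36

#0=h has no predecessor
#1=m depends on [0:h]
#2=l depends on [1:m]
#3=j depends on [1:m]
#4=l depends on [2:l]
#5=l depends on [4:l]
#6=h depends on [5:l]
#7=l depends on [6:h]
#8=l depends on [7:l]
#9=i depends on [3:j]
#10=h depends on [8:l]
sources: [0:h]
N(rest) = Σ N(rest − s) over sources s of rest; N(one piece) = 1:
  size 1 → [9]=1  [10]=1
  size 2 → [3,9]=1  [8,10]=1  [9,10]=2
  size 3 → [3,9,10]=3  [7,8,10]=1  [8,9,10]=3
  size 4 → [3,8,9,10]=6  [6,7,8,10]=1  [7,8,9,10]=4
  size 5 → [3,7,8,9,10]=10  [5,6,7,8,10]=1  [6,7,8,9,10]=5
  size 6 → [3,6,7,8,9,10]=15  [4,5,6,7,8,10]=1  [5,6,7,8,9,10]=6
  size 7 → [2,4,5,6,7,8,10]=1  [3,5,6,7,8,9,10]=21  [4,5,6,7,8,9,10]=7
  size 8 → [2,4,5,6,7,8,9,10]=8  [3,4,5,6,7,8,9,10]=28
  size 9 → [2,3,4,5,6,7,8,9,10]=36
  first=0(h) contributes 36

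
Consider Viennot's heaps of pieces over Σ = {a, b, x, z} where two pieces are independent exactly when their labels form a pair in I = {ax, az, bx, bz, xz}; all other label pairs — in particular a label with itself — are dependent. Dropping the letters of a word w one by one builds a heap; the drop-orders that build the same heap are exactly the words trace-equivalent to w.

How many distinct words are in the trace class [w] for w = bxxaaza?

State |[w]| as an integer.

105

0(b) covers ∅
1(x) covers ∅
2(x) covers 1:x
3(a) covers 0:b
4(a) covers 3:a
5(z) covers ∅
6(a) covers 4:a
floor of heap: 0:b, 1:x, 5:z
completions by unplaced set U, small U first (add the entries for U minus each lowest piece of U):
  |U|=1: {2}:1  {5}:1  {6}:1
  |U|=2: {1,2}:1  {2,5}:2  {2,6}:2  {4,6}:1  {5,6}:2
  |U|=3: {1,2,5}:3  {1,2,6}:3  {2,4,6}:3  {2,5,6}:6  {3,4,6}:1  {4,5,6}:3
  |U|=4: {0,3,4,6}:1  {1,2,4,6}:6  {1,2,5,6}:12  {2,3,4,6}:4  {2,4,5,6}:12  {3,4,5,6}:4
  |U|=5: {0,2,3,4,6}:5  {0,3,4,5,6}:5  {1,2,3,4,6}:10  {1,2,4,5,6}:30  {2,3,4,5,6}:20
  start at 0(b): 60
  start at 1(x): 30
  start at 5(z): 15
sum over floor = 105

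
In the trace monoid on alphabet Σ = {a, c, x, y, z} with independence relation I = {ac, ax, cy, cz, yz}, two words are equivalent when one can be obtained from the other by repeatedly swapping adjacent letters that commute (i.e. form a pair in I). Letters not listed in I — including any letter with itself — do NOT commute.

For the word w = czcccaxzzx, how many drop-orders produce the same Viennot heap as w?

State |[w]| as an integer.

drop 0:c onto floor
drop 1:z onto floor
drop 2:c onto {0:c}
drop 3:c onto {2:c}
drop 4:c onto {3:c}
drop 5:a onto {1:z}
drop 6:x onto {1:z, 4:c}
drop 7:z onto {5:a, 6:x}
drop 8:z onto {7:z}
drop 9:x onto {8:z}
ground layer = {0:c, 1:z}
drop-orders for the pieces not yet dropped (sum over which currently-grounded one goes next):
  1 to go: {9} 1
  2 to go: {8,9} 1
  3 to go: {7,8,9} 1
  4 to go: {5,7,8,9} 1  {6,7,8,9} 1
  5 to go: {4,6,7,8,9} 1  {5,6,7,8,9} 2
  6 to go: {1,5,6,7,8,9} 2  {3,4,6,7,8,9} 1  {4,5,6,7,8,9} 3
  7 to go: {1,4,5,6,7,8,9} 5  {2,3,4,6,7,8,9} 1  {3,4,5,6,7,8,9} 4
  8 to go: {0,2,3,4,6,7,8,9} 1  {1,3,4,5,6,7,8,9} 9  {2,3,4,5,6,7,8,9} 5
  if 0:c drops first: 14 orders
  if 1:z drops first: 6 orders
heap linearizations: 20

20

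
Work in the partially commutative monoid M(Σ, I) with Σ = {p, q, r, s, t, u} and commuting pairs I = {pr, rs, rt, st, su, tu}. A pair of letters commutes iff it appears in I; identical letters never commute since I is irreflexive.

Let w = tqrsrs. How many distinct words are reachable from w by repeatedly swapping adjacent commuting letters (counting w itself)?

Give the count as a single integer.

6

#0=t has no predecessor
#1=q depends on [0:t]
#2=r depends on [1:q]
#3=s depends on [1:q]
#4=r depends on [2:r]
#5=s depends on [3:s]
sources: [0:t]
N(rest) = Σ N(rest − s) over sources s of rest; N(one piece) = 1:
  size 1 → [4]=1  [5]=1
  size 2 → [2,4]=1  [3,5]=1  [4,5]=2
  size 3 → [2,4,5]=3  [3,4,5]=3
  size 4 → [2,3,4,5]=6
  first=0(t) contributes 6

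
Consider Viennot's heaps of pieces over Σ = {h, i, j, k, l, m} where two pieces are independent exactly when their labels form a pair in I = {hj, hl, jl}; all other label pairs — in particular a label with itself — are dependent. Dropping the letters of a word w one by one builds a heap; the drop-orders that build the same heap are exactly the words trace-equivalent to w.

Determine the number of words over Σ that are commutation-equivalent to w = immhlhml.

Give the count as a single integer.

3

#0=i has no predecessor
#1=m depends on [0:i]
#2=m depends on [1:m]
#3=h depends on [2:m]
#4=l depends on [2:m]
#5=h depends on [3:h]
#6=m depends on [4:l, 5:h]
#7=l depends on [6:m]
sources: [0:i]
N(rest) = Σ N(rest − s) over sources s of rest; N(one piece) = 1:
  size 1 → [7]=1
  size 2 → [6,7]=1
  size 3 → [4,6,7]=1  [5,6,7]=1
  size 4 → [3,5,6,7]=1  [4,5,6,7]=2
  size 5 → [3,4,5,6,7]=3
  size 6 → [2,3,4,5,6,7]=3
  first=0(i) contributes 3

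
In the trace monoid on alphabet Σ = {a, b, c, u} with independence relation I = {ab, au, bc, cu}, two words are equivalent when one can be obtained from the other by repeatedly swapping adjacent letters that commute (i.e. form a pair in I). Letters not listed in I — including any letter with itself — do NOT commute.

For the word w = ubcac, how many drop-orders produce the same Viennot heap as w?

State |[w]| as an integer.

10

#0=u has no predecessor
#1=b depends on [0:u]
#2=c has no predecessor
#3=a depends on [2:c]
#4=c depends on [3:a]
sources: [0:u, 2:c]
N(rest) = Σ N(rest − s) over sources s of rest; N(one piece) = 1:
  size 1 → [1]=1  [4]=1
  size 2 → [0,1]=1  [1,4]=2  [3,4]=1
  size 3 → [0,1,4]=3  [1,3,4]=3  [2,3,4]=1
  first=0(u) contributes 4
  first=2(c) contributes 6
|[w]| = 10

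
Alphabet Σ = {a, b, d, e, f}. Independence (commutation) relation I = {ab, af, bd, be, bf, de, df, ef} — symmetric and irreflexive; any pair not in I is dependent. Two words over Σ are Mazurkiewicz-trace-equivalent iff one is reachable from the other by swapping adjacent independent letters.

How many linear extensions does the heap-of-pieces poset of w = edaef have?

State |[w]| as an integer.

#0=e has no predecessor
#1=d has no predecessor
#2=a depends on [0:e, 1:d]
#3=e depends on [2:a]
#4=f has no predecessor
sources: [0:e, 1:d, 4:f]
N(rest) = Σ N(rest − s) over sources s of rest; N(one piece) = 1:
  size 1 → [3]=1  [4]=1
  size 2 → [2,3]=1  [3,4]=2
  size 3 → [0,2,3]=1  [1,2,3]=1  [2,3,4]=3
  first=0(e) contributes 4
  first=1(d) contributes 4
  first=4(f) contributes 2
|[w]| = 10

10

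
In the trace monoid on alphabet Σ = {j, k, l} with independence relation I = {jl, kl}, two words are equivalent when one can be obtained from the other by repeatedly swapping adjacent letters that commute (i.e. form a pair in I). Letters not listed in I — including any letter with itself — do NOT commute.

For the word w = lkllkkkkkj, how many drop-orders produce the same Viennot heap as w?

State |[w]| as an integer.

120

drop 0:l onto floor
drop 1:k onto floor
drop 2:l onto {0:l}
drop 3:l onto {2:l}
drop 4:k onto {1:k}
drop 5:k onto {4:k}
drop 6:k onto {5:k}
drop 7:k onto {6:k}
drop 8:k onto {7:k}
drop 9:j onto {8:k}
ground layer = {0:l, 1:k}
drop-orders for the pieces not yet dropped (sum over which currently-grounded one goes next):
  1 to go: {3} 1  {9} 1
  2 to go: {2,3} 1  {3,9} 2  {8,9} 1
  3 to go: {0,2,3} 1  {2,3,9} 3  {3,8,9} 3  {7,8,9} 1
  4 to go: {0,2,3,9} 4  {2,3,8,9} 6  {3,7,8,9} 4  {6,7,8,9} 1
  5 to go: {0,2,3,8,9} 10  {2,3,7,8,9} 10  {3,6,7,8,9} 5  {5,6,7,8,9} 1
  6 to go: {0,2,3,7,8,9} 20  {2,3,6,7,8,9} 15  {3,5,6,7,8,9} 6  {4,5,6,7,8,9} 1
  7 to go: {0,2,3,6,7,8,9} 35  {1,4,5,6,7,8,9} 1  {2,3,5,6,7,8,9} 21  {3,4,5,6,7,8,9} 7
  8 to go: {0,2,3,5,6,7,8,9} 56  {1,3,4,5,6,7,8,9} 8  {2,3,4,5,6,7,8,9} 28
  if 0:l drops first: 36 orders
  if 1:k drops first: 84 orders
heap linearizations: 120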